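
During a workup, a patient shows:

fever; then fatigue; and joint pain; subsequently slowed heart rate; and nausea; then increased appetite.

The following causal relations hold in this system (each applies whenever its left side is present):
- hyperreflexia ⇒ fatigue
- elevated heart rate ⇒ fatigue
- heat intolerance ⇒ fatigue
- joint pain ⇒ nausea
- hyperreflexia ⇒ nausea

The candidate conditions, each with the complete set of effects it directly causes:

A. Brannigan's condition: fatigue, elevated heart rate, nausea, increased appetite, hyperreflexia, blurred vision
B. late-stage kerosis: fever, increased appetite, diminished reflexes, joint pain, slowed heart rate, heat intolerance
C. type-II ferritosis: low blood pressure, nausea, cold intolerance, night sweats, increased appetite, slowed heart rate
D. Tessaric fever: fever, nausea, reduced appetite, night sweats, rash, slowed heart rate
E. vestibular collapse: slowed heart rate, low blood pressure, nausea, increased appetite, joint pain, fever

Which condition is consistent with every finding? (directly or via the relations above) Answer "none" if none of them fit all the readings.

B

Per-candidate check:
(A) Brannigan's condition — fails on fever, joint pain, slowed heart rate (predicts elevated heart rate, not slowed heart rate)
(B) late-stage kerosis — accounts for every observation (fatigue by heat intolerance → fatigue)
(C) type-II ferritosis — fever -; fatigue -; joint pain -; slowed heart rate +; nausea +; increased appetite +
(D) Tessaric fever — fever +; fatigue -; joint pain -; slowed heart rate +; nausea +; increased appetite -
(E) vestibular collapse — does not account for fatigue
(B) is the only candidate with no mismatches.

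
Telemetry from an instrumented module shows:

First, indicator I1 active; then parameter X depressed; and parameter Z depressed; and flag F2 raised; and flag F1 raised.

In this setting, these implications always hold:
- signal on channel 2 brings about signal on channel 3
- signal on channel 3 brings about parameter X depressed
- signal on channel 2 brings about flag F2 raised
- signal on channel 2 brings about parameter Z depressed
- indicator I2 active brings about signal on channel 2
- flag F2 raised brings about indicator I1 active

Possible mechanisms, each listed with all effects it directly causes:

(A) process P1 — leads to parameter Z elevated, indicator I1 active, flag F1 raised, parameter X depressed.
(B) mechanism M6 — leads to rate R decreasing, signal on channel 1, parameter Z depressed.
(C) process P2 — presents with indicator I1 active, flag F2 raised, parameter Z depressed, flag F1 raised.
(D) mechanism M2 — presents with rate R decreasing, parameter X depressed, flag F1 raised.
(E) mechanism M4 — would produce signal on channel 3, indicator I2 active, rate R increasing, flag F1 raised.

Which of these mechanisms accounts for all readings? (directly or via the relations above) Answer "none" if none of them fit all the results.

E

Checking each candidate against the observations:
(A) process P1 — indicator I1 active match; parameter X depressed match; parameter Z depressed miss; flag F2 raised miss; flag F1 raised match
(B) mechanism M6 — indicator I1 active miss; parameter X depressed miss; parameter Z depressed match; flag F2 raised miss; flag F1 raised miss
(C) process P2 — indicator I1 active match; parameter X depressed miss; parameter Z depressed match; flag F2 raised match; flag F1 raised match
(D) mechanism M2 — indicator I1 active miss; parameter X depressed match; parameter Z depressed miss; flag F2 raised miss; flag F1 raised match
(E) mechanism M4 — indicator I1 active match (via indicator I2 active → signal on channel 2 → flag F2 raised → indicator I1 active); parameter X depressed match (via signal on channel 3 → parameter X depressed); parameter Z depressed match (via indicator I2 active → signal on channel 2 → parameter Z depressed); flag F2 raised match (via indicator I2 active → signal on channel 2 → flag F2 raised); flag F1 raised match
Only (E) is consistent with every observation.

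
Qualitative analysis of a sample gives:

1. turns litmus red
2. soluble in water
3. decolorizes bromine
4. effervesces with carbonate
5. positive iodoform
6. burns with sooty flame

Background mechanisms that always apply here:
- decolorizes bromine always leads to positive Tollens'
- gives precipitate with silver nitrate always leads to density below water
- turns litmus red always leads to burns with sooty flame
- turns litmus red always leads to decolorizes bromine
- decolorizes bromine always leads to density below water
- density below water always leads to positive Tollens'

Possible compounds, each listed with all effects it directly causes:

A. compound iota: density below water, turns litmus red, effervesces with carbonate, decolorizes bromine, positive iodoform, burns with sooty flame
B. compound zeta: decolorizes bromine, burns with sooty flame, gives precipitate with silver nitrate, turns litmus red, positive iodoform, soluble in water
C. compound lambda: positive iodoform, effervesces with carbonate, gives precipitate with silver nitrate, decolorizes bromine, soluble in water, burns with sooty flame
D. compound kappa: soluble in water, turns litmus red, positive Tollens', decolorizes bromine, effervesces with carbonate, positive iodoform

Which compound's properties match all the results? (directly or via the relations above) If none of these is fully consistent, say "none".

Checking each candidate against the observations:
(A) compound iota — turns litmus red +; soluble in water -; decolorizes bromine +; effervesces with carbonate +; positive iodoform +; burns with sooty flame +
(B) compound zeta — turns litmus red +; soluble in water +; decolorizes bromine +; effervesces with carbonate -; positive iodoform +; burns with sooty flame +
(C) compound lambda — does not account for turns litmus red
(D) compound kappa — turns litmus red +; soluble in water +; decolorizes bromine +; effervesces with carbonate +; positive iodoform +; burns with sooty flame + (by turns litmus red → burns with sooty flame)
(D) alone accounts for all the evidence.

D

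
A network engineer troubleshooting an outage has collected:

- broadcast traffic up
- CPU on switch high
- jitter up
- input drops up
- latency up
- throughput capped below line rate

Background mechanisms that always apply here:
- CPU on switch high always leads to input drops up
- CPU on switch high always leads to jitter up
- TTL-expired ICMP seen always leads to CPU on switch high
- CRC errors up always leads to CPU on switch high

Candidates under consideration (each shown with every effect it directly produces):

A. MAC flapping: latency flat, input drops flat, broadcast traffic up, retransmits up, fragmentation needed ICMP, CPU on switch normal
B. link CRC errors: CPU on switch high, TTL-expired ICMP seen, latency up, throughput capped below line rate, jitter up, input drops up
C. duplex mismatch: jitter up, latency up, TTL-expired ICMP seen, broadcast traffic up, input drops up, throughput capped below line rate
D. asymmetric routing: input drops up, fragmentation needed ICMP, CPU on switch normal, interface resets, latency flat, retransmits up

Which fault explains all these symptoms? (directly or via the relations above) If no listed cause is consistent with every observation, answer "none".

Testing each hypothesis:
(A) MAC flapping — broadcast traffic up ✓; CPU on switch high ✗; jitter up ✗; input drops up ✗; latency up ✗; throughput capped below line rate ✗
(B) link CRC errors — does not account for broadcast traffic up
(C) duplex mismatch — broadcast traffic up ✓; CPU on switch high ✓ (via TTL-expired ICMP seen → CPU on switch high); jitter up ✓; input drops up ✓; latency up ✓; throughput capped below line rate ✓
(D) asymmetric routing — broadcast traffic up ✗; CPU on switch high ✗; jitter up ✗; input drops up ✓; latency up ✗; throughput capped below line rate ✗
(C) alone accounts for all the evidence.

C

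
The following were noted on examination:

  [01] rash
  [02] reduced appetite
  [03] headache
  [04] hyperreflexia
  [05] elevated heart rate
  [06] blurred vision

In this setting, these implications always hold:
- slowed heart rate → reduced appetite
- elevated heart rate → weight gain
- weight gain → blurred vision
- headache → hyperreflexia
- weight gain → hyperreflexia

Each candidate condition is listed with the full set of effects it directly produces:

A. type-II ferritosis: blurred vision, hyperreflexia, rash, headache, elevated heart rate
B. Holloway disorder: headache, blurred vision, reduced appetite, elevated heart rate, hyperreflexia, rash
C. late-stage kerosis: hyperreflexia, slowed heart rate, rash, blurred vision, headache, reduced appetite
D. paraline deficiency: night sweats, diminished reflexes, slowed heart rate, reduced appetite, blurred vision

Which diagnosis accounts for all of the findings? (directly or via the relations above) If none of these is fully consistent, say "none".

Per-candidate check:
(A) type-II ferritosis — does not account for reduced appetite
(B) Holloway disorder — rash match; reduced appetite match; headache match; hyperreflexia match; elevated heart rate match; blurred vision match
(C) late-stage kerosis — rash match; reduced appetite match; headache match; hyperreflexia match; elevated heart rate miss; blurred vision match
(D) paraline deficiency — rash miss; reduced appetite match; headache miss; hyperreflexia miss; elevated heart rate miss; blurred vision match
(B) is the only candidate with no mismatches.

B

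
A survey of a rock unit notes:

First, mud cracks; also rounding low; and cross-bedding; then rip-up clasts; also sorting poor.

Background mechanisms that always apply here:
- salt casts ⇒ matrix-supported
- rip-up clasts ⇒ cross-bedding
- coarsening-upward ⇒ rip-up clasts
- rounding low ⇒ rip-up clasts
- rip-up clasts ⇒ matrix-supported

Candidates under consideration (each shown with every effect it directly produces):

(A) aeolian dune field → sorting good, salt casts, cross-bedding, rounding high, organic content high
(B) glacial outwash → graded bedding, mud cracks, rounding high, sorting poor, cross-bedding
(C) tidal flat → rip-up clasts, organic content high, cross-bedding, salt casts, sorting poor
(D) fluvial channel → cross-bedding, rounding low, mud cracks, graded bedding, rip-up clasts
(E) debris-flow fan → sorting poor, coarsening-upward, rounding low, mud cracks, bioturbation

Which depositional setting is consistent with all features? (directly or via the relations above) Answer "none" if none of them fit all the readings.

E

Testing each hypothesis:
(A) aeolian dune field — fails on mud cracks, rounding low, rip-up clasts, sorting poor (predicts rounding high, not rounding low; predicts sorting good, not sorting poor)
(B) glacial outwash — mud cracks match; rounding low miss; cross-bedding match; rip-up clasts miss; sorting poor match
(C) tidal flat — mud cracks miss; rounding low miss; cross-bedding match; rip-up clasts match; sorting poor match
(D) fluvial channel — does not account for sorting poor
(E) debris-flow fan — accounts for every observation (cross-bedding by coarsening-upward → rip-up clasts → cross-bedding)
Only (E) is consistent with every observation.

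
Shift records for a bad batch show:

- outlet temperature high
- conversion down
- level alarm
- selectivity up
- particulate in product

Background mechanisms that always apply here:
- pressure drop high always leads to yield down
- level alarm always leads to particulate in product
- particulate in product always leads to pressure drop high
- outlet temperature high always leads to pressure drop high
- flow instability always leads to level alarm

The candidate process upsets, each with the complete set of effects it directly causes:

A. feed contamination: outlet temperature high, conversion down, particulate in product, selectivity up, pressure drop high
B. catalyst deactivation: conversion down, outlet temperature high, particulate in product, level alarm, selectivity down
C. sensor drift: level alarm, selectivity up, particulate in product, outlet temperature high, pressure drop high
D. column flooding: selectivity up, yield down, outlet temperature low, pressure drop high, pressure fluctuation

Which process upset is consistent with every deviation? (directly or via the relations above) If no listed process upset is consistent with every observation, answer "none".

none

Testing each hypothesis:
(A) feed contamination — outlet temperature high yes; conversion down yes; level alarm NO; selectivity up yes; particulate in product yes
(B) catalyst deactivation — fails on selectivity up (predicts selectivity down, not selectivity up)
(C) sensor drift — outlet temperature high yes; conversion down NO; level alarm yes; selectivity up yes; particulate in product yes
(D) column flooding — fails on outlet temperature high, conversion down, level alarm, particulate in product (predicts outlet temperature low, not outlet temperature high)
Every candidate fails on at least one observation.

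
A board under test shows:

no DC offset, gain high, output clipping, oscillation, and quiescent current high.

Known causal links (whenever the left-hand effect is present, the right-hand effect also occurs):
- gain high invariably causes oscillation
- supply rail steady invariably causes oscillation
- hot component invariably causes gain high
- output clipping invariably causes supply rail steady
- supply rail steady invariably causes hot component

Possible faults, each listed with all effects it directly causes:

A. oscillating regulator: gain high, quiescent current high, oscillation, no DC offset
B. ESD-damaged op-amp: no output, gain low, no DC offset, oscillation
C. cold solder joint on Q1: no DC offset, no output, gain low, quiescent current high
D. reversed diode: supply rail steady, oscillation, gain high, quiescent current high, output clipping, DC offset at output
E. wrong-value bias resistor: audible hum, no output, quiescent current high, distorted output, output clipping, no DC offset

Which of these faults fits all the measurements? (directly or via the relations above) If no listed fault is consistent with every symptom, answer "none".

Per-candidate check:
(A) oscillating regulator — no DC offset yes; gain high yes; output clipping NO; oscillation yes; quiescent current high yes
(B) ESD-damaged op-amp — fails on gain high, output clipping, quiescent current high (predicts gain low, not gain high)
(C) cold solder joint on Q1 — no DC offset yes; gain high NO; output clipping NO; oscillation NO; quiescent current high yes
(D) reversed diode — fails on no DC offset (predicts DC offset at output, not no DC offset)
(E) wrong-value bias resistor — accounts for every observation (gain high via output clipping → supply rail steady → hot component → gain high)
(E) is the only candidate with no mismatches.

E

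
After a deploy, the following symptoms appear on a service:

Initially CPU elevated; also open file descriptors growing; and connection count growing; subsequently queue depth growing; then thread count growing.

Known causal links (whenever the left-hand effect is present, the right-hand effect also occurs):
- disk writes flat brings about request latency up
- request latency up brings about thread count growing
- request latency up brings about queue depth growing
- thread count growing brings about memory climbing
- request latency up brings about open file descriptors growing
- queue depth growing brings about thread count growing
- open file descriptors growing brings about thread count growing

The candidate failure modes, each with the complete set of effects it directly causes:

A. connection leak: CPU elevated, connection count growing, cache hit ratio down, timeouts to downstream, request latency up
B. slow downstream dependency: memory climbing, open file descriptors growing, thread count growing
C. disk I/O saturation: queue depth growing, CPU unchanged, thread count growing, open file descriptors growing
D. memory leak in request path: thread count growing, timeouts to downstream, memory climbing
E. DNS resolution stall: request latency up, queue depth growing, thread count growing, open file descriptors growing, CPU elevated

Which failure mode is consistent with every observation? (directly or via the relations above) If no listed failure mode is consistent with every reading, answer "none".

Checking each candidate against the observations:
(A) connection leak — accounts for every observation (open file descriptors growing via request latency up → open file descriptors growing)
(B) slow downstream dependency — CPU elevated ✗; open file descriptors growing ✓; connection count growing ✗; queue depth growing ✗; thread count growing ✓
(C) disk I/O saturation — CPU elevated ✗; open file descriptors growing ✓; connection count growing ✗; queue depth growing ✓; thread count growing ✓
(D) memory leak in request path — CPU elevated ✗; open file descriptors growing ✗; connection count growing ✗; queue depth growing ✗; thread count growing ✓
(E) DNS resolution stall — CPU elevated ✓; open file descriptors growing ✓; connection count growing ✗; queue depth growing ✓; thread count growing ✓
(A) alone accounts for all the evidence.

A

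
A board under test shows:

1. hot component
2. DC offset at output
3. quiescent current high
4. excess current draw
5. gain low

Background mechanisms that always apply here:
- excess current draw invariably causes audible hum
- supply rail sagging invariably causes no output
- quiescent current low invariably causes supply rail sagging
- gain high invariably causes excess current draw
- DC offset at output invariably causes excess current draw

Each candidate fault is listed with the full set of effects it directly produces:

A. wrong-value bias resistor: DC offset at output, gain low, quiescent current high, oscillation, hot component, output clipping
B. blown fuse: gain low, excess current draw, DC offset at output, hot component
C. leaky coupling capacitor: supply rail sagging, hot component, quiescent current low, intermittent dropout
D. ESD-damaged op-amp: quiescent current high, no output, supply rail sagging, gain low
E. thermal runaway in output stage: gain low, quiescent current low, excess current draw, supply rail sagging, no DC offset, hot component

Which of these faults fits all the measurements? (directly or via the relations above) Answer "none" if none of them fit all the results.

A

Per-candidate check:
(A) wrong-value bias resistor — accounts for every observation (excess current draw by DC offset at output → excess current draw)
(B) blown fuse — does not account for quiescent current high
(C) leaky coupling capacitor — hot component +; DC offset at output -; quiescent current high -; excess current draw -; gain low -
(D) ESD-damaged op-amp — does not account for hot component, DC offset at output, excess current draw
(E) thermal runaway in output stage — fails on DC offset at output, quiescent current high (predicts no DC offset, not DC offset at output; predicts quiescent current low, not quiescent current high)
(A) alone accounts for all the evidence.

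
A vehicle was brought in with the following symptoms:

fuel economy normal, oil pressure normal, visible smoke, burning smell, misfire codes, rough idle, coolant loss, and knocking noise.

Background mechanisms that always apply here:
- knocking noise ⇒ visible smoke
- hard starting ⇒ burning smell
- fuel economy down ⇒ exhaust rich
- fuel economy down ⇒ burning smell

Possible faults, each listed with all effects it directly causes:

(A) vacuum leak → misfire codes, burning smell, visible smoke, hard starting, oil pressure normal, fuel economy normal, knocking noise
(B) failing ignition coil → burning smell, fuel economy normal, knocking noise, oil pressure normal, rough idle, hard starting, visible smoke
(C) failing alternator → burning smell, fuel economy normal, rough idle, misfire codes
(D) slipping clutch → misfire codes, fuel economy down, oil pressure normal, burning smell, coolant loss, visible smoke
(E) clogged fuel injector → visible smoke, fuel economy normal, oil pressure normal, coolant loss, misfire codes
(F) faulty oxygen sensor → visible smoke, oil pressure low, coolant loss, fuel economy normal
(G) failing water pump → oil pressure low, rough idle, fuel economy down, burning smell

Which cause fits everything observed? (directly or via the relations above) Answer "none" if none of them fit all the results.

Testing each hypothesis:
(A) vacuum leak — does not account for rough idle, coolant loss
(B) failing ignition coil — fuel economy normal ✓; oil pressure normal ✓; visible smoke ✓; burning smell ✓; misfire codes ✗; rough idle ✓; coolant loss ✗; knocking noise ✓
(C) failing alternator — fuel economy normal ✓; oil pressure normal ✗; visible smoke ✗; burning smell ✓; misfire codes ✓; rough idle ✓; coolant loss ✗; knocking noise ✗
(D) slipping clutch — fuel economy normal ✗; oil pressure normal ✓; visible smoke ✓; burning smell ✓; misfire codes ✓; rough idle ✗; coolant loss ✓; knocking noise ✗
(E) clogged fuel injector — does not account for burning smell, rough idle, knocking noise
(F) faulty oxygen sensor — fuel economy normal ✓; oil pressure normal ✗; visible smoke ✓; burning smell ✗; misfire codes ✗; rough idle ✗; coolant loss ✓; knocking noise ✗
(G) failing water pump — fuel economy normal ✗; oil pressure normal ✗; visible smoke ✗; burning smell ✓; misfire codes ✗; rough idle ✓; coolant loss ✗; knocking noise ✗
No candidate is consistent with all observations.

none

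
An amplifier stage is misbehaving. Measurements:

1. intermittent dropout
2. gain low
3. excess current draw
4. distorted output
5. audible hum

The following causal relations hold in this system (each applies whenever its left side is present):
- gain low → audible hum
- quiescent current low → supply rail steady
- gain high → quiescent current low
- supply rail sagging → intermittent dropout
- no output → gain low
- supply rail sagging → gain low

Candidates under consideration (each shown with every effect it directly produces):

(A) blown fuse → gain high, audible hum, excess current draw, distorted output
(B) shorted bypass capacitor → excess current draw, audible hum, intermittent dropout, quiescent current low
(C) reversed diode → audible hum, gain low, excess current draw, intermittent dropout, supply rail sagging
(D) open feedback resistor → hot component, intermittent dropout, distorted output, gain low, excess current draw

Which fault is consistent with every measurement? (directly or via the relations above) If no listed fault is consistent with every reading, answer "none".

Checking each candidate against the observations:
(A) blown fuse — intermittent dropout ✗; gain low ✗; excess current draw ✓; distorted output ✓; audible hum ✓
(B) shorted bypass capacitor — intermittent dropout ✓; gain low ✗; excess current draw ✓; distorted output ✗; audible hum ✓
(C) reversed diode — intermittent dropout ✓; gain low ✓; excess current draw ✓; distorted output ✗; audible hum ✓
(D) open feedback resistor — intermittent dropout ✓; gain low ✓; excess current draw ✓; distorted output ✓; audible hum ✓ (by gain low → audible hum)
Only (D) is consistent with every observation.

D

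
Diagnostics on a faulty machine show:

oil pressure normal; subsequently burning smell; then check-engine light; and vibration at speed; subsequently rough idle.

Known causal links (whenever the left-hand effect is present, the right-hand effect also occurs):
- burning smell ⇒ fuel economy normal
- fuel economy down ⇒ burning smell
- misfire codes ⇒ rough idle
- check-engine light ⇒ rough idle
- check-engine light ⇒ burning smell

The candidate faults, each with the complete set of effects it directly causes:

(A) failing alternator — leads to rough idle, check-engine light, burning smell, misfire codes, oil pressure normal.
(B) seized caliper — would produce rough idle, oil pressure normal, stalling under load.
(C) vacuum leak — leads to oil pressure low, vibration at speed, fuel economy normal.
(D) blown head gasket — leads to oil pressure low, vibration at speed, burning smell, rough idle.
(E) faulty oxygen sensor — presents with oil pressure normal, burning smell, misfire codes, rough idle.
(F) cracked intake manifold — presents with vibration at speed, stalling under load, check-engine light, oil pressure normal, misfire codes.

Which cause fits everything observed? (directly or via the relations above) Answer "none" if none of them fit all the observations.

Checking each candidate against the observations:
(A) failing alternator — oil pressure normal yes; burning smell yes; check-engine light yes; vibration at speed NO; rough idle yes
(B) seized caliper — does not account for burning smell, check-engine light, vibration at speed
(C) vacuum leak — oil pressure normal NO; burning smell NO; check-engine light NO; vibration at speed yes; rough idle NO
(D) blown head gasket — oil pressure normal NO; burning smell yes; check-engine light NO; vibration at speed yes; rough idle yes
(E) faulty oxygen sensor — oil pressure normal yes; burning smell yes; check-engine light NO; vibration at speed NO; rough idle yes
(F) cracked intake manifold — oil pressure normal yes; burning smell yes (through check-engine light → burning smell); check-engine light yes; vibration at speed yes; rough idle yes (through check-engine light → rough idle)
(F) is the only candidate with no mismatches.

F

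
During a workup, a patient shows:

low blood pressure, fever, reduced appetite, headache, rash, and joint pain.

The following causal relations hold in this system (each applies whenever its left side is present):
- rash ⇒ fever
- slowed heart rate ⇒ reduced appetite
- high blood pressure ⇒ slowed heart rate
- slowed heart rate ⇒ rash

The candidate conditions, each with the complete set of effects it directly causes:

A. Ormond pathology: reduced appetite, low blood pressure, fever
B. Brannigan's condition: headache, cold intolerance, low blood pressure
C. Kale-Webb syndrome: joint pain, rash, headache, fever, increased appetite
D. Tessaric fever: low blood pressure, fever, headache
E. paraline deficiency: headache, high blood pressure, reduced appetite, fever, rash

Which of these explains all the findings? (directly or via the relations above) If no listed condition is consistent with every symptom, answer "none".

Checking each candidate against the observations:
(A) Ormond pathology — low blood pressure ✓; fever ✓; reduced appetite ✓; headache ✗; rash ✗; joint pain ✗
(B) Brannigan's condition — does not account for fever, reduced appetite, rash, joint pain
(C) Kale-Webb syndrome — low blood pressure ✗; fever ✓; reduced appetite ✗; headache ✓; rash ✓; joint pain ✓
(D) Tessaric fever — low blood pressure ✓; fever ✓; reduced appetite ✗; headache ✓; rash ✗; joint pain ✗
(E) paraline deficiency — low blood pressure ✗; fever ✓; reduced appetite ✓; headache ✓; rash ✓; joint pain ✗
Every candidate fails on at least one observation.

none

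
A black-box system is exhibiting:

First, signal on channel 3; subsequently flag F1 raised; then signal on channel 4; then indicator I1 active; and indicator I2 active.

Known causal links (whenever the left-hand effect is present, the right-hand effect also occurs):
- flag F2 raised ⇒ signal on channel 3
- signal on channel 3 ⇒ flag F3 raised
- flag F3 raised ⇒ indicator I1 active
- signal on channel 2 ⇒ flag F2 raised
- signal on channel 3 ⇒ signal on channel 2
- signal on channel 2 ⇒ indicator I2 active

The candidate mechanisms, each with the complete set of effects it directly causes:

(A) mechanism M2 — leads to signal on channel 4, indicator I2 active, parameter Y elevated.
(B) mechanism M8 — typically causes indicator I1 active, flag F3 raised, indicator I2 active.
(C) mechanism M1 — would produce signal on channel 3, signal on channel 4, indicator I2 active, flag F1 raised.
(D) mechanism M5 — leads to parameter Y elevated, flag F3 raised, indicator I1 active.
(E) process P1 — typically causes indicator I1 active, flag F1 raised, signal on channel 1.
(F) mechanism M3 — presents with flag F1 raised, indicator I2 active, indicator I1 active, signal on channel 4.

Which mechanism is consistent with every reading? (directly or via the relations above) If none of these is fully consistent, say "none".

C

Per-candidate check:
(A) mechanism M2 — does not account for signal on channel 3, flag F1 raised, indicator I1 active
(B) mechanism M8 — signal on channel 3 miss; flag F1 raised miss; signal on channel 4 miss; indicator I1 active match; indicator I2 active match
(C) mechanism M1 — accounts for every observation (indicator I1 active through signal on channel 3 → flag F3 raised → indicator I1 active)
(D) mechanism M5 — signal on channel 3 miss; flag F1 raised miss; signal on channel 4 miss; indicator I1 active match; indicator I2 active miss
(E) process P1 — does not account for signal on channel 3, signal on channel 4, indicator I2 active
(F) mechanism M3 — signal on channel 3 miss; flag F1 raised match; signal on channel 4 match; indicator I1 active match; indicator I2 active match
Only (C) is consistent with every observation.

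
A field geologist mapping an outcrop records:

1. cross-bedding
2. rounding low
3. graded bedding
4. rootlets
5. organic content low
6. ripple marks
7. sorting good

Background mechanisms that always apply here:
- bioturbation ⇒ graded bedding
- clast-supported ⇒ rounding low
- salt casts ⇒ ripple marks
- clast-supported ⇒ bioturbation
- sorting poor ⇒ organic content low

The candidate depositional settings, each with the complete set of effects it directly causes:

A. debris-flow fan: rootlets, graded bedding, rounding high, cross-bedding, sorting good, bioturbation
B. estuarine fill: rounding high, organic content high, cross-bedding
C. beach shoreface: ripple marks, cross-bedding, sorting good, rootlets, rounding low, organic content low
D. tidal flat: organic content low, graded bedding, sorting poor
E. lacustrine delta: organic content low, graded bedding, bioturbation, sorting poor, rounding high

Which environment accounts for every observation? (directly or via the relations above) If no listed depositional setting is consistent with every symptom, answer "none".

none

Testing each hypothesis:
(A) debris-flow fan — fails on rounding low, organic content low, ripple marks (predicts rounding high, not rounding low)
(B) estuarine fill — fails on rounding low, graded bedding, rootlets, organic content low, ripple marks, sorting good (predicts rounding high, not rounding low; predicts organic content high, not organic content low)
(C) beach shoreface — does not account for graded bedding
(D) tidal flat — cross-bedding NO; rounding low NO; graded bedding yes; rootlets NO; organic content low yes; ripple marks NO; sorting good NO
(E) lacustrine delta — fails on cross-bedding, rounding low, rootlets, ripple marks, sorting good (predicts rounding high, not rounding low; predicts sorting poor, not sorting good)
None of the listed candidates fits everything.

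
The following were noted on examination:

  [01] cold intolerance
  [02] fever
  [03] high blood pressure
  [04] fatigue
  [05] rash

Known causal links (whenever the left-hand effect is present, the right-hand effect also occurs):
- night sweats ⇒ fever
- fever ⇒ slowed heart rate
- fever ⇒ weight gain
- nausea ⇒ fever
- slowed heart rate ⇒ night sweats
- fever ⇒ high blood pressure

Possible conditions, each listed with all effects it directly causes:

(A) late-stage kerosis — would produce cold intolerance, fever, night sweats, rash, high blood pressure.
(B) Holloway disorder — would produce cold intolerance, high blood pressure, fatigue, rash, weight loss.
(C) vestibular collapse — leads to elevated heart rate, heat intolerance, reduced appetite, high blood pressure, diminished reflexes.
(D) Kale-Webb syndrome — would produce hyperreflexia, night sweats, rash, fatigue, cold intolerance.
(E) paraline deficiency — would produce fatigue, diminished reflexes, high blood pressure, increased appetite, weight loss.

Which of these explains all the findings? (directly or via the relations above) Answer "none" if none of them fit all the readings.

D

Per-candidate check:
(A) late-stage kerosis — does not account for fatigue
(B) Holloway disorder — does not account for fever
(C) vestibular collapse — cold intolerance miss; fever miss; high blood pressure match; fatigue miss; rash miss
(D) Kale-Webb syndrome — cold intolerance match; fever match (via night sweats → fever); high blood pressure match (via night sweats → fever → high blood pressure); fatigue match; rash match
(E) paraline deficiency — does not account for cold intolerance, fever, rash
(D) is the only candidate with no mismatches.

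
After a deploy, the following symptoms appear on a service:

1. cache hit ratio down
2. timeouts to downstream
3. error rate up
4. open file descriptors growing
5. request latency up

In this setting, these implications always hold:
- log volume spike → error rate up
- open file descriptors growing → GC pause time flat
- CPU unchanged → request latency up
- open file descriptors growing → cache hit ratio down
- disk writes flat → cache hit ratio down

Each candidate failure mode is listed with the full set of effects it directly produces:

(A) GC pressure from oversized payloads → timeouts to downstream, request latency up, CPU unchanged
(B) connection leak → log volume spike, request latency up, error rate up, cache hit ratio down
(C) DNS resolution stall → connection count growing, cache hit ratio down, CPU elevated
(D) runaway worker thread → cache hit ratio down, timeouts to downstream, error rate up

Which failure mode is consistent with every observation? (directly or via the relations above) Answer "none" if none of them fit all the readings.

Testing each hypothesis:
(A) GC pressure from oversized payloads — does not account for cache hit ratio down, error rate up, open file descriptors growing
(B) connection leak — does not account for timeouts to downstream, open file descriptors growing
(C) DNS resolution stall — cache hit ratio down yes; timeouts to downstream NO; error rate up NO; open file descriptors growing NO; request latency up NO
(D) runaway worker thread — does not account for open file descriptors growing, request latency up
No candidate is consistent with all observations.

none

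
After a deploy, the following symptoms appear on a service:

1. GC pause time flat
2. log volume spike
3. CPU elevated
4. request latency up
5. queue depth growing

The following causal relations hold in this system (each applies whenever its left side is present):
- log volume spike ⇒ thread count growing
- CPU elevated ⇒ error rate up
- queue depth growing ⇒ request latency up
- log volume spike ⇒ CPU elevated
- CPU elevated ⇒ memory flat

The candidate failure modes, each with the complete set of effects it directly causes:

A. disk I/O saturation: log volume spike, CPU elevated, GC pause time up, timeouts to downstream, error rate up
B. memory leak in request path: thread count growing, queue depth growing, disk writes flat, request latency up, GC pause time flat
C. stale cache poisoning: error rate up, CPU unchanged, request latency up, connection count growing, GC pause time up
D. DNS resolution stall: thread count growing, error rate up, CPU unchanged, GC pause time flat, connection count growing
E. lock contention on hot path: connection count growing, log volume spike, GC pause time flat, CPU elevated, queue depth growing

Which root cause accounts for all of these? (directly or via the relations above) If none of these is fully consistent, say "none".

Checking each candidate against the observations:
(A) disk I/O saturation — GC pause time flat ✗; log volume spike ✓; CPU elevated ✓; request latency up ✗; queue depth growing ✗
(B) memory leak in request path — does not account for log volume spike, CPU elevated
(C) stale cache poisoning — fails on GC pause time flat, log volume spike, CPU elevated, queue depth growing (predicts GC pause time up, not GC pause time flat; predicts CPU unchanged, not CPU elevated)
(D) DNS resolution stall — GC pause time flat ✓; log volume spike ✗; CPU elevated ✗; request latency up ✗; queue depth growing ✗
(E) lock contention on hot path — accounts for every observation (request latency up via queue depth growing → request latency up)
(E) is the only candidate with no mismatches.

E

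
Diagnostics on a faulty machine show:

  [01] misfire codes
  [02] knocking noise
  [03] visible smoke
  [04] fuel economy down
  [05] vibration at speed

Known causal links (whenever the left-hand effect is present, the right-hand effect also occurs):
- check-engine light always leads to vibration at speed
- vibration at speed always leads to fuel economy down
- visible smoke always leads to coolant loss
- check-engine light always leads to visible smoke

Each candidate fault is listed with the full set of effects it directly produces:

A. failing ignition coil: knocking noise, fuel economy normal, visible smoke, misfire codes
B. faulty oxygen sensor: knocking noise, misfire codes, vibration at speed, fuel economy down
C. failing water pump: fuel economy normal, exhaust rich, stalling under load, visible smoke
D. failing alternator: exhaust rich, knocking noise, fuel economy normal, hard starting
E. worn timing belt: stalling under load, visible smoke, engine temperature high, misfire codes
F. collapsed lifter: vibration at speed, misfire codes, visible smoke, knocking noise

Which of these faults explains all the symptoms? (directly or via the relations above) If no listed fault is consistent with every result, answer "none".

Testing each hypothesis:
(A) failing ignition coil — fails on fuel economy down, vibration at speed (predicts fuel economy normal, not fuel economy down)
(B) faulty oxygen sensor — misfire codes match; knocking noise match; visible smoke miss; fuel economy down match; vibration at speed match
(C) failing water pump — fails on misfire codes, knocking noise, fuel economy down, vibration at speed (predicts fuel economy normal, not fuel economy down)
(D) failing alternator — fails on misfire codes, visible smoke, fuel economy down, vibration at speed (predicts fuel economy normal, not fuel economy down)
(E) worn timing belt — misfire codes match; knocking noise miss; visible smoke match; fuel economy down miss; vibration at speed miss
(F) collapsed lifter — accounts for every observation (fuel economy down via vibration at speed → fuel economy down)
(F) is the only candidate with no mismatches.

F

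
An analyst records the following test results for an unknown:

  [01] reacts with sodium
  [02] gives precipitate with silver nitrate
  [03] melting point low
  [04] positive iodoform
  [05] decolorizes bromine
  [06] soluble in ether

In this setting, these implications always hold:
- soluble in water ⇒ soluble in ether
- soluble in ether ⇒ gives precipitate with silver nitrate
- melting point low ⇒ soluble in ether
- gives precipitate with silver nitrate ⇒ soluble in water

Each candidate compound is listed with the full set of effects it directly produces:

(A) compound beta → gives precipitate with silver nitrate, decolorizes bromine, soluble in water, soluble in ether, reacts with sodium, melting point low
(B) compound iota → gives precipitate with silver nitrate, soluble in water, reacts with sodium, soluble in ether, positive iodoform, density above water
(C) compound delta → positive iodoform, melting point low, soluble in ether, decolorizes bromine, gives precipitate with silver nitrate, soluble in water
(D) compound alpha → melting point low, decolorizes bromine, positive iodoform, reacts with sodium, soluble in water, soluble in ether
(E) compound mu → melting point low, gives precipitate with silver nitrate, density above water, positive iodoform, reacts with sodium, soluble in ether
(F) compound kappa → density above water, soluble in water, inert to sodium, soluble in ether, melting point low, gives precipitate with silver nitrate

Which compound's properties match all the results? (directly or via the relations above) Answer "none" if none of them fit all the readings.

D

Testing each hypothesis:
(A) compound beta — reacts with sodium match; gives precipitate with silver nitrate match; melting point low match; positive iodoform miss; decolorizes bromine match; soluble in ether match
(B) compound iota — reacts with sodium match; gives precipitate with silver nitrate match; melting point low miss; positive iodoform match; decolorizes bromine miss; soluble in ether match
(C) compound delta — reacts with sodium miss; gives precipitate with silver nitrate match; melting point low match; positive iodoform match; decolorizes bromine match; soluble in ether match
(D) compound alpha — reacts with sodium match; gives precipitate with silver nitrate match (via soluble in ether → gives precipitate with silver nitrate); melting point low match; positive iodoform match; decolorizes bromine match; soluble in ether match
(E) compound mu — does not account for decolorizes bromine
(F) compound kappa — fails on reacts with sodium, positive iodoform, decolorizes bromine (predicts inert to sodium, not reacts with sodium)
Only (D) is consistent with every observation.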